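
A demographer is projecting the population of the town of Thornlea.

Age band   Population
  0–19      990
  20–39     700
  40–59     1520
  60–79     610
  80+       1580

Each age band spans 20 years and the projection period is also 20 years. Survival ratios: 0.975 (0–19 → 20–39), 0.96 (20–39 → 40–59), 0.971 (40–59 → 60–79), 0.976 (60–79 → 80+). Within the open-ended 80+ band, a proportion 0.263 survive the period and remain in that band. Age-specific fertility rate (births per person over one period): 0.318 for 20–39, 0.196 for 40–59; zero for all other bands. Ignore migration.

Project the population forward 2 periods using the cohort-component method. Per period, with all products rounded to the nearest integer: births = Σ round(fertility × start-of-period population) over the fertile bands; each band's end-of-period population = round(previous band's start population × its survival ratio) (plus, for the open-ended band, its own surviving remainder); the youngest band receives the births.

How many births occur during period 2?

439

Call the bands 1 to 5, youngest first.
Period 1.
Births: 700 × 0.318 = 223, 1520 × 0.196 = 298 → 521
Band 2: 990 × 0.975 = 965
Band 3: 700 × 0.96 = 672
Band 4: 1520 × 0.971 = 1476
Band 5: 610 × 0.976 + 1580 × 0.263 = 595 + 416 = 1011
Giving 521 / 965 / 672 / 1476 / 1011.
Period 2.
Births: 965 × 0.318 = 307, 672 × 0.196 = 132 → 439
Band 2: 521 × 0.975 = 508
Band 3: 965 × 0.96 = 926
Band 4: 672 × 0.971 = 653
Band 5: 1476 × 0.976 + 1011 × 0.263 = 1441 + 266 = 1707
Giving 439 / 508 / 926 / 653 / 1707.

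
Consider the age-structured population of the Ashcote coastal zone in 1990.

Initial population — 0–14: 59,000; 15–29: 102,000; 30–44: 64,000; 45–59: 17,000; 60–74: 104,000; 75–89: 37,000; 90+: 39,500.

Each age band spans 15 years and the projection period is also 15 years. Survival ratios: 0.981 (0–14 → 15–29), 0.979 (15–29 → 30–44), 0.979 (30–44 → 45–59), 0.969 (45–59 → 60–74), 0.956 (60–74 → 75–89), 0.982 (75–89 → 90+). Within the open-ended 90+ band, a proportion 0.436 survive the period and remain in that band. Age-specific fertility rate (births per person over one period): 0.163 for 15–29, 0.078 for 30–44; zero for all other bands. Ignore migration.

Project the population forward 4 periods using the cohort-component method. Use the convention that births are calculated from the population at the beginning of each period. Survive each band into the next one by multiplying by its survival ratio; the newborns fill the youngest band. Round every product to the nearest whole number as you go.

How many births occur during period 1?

21618

— Period 1 —
Births: 102000 * 0.163 = 16626, 64000 * 0.078 = 4992 → 21618
15–29: 59000 * 0.981 = 57879
30–44: 102000 * 0.979 = 99858
45–59: 64000 * 0.979 = 62656
60–74: 17000 * 0.969 = 16473
75–89: 104000 * 0.956 = 99424
90+: 37000 * 0.982 + 39500 * 0.436 = 36334 + 17222 = 53556
→ [21618, 57879, 99858, 62656, 16473, 99424, 53556]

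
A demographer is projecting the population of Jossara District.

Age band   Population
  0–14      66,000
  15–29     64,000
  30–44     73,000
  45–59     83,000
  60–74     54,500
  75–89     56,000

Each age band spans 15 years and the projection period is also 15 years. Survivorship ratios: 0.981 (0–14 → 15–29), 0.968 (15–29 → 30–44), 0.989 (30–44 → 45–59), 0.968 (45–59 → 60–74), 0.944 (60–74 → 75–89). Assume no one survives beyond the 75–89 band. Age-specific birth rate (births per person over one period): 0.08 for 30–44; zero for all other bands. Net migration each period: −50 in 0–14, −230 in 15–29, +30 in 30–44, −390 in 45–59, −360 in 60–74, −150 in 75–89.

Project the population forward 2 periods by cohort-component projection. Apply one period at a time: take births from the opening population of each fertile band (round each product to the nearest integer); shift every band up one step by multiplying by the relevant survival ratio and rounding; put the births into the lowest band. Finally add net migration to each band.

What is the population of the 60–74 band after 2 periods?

Period 1:
Births: 73000 × 0.08 = 5840
15–29: 66000 × 0.981 = 64746
30–44: 64000 × 0.968 = 61952
45–59: 73000 × 0.989 = 72197
60–74: 83000 × 0.968 = 80344
75–89: 54500 × 0.944 = 51448
Net migration: 0–14 − 50 → 5790; 15–29 − 230 → 64516; 30–44 + 30 → 61982; 45–59 − 390 → 71807; 60–74 − 360 → 79984; 75–89 − 150 → 51298
End of period: [5790, 64516, 61982, 71807, 79984, 51298]
Period 2:
Births: 61982 × 0.08 = 4959
15–29: 5790 × 0.981 = 5680
30–44: 64516 × 0.968 = 62451
45–59: 61982 × 0.989 = 61300
60–74: 71807 × 0.968 = 69509
75–89: 79984 × 0.944 = 75505
Net migration: 0–14 − 50 → 4909; 15–29 − 230 → 5450; 30–44 + 30 → 62481; 45–59 − 390 → 60910; 60–74 − 360 → 69149; 75–89 − 150 → 75355
End of period: [4909, 5450, 62481, 60910, 69149, 75355]

69149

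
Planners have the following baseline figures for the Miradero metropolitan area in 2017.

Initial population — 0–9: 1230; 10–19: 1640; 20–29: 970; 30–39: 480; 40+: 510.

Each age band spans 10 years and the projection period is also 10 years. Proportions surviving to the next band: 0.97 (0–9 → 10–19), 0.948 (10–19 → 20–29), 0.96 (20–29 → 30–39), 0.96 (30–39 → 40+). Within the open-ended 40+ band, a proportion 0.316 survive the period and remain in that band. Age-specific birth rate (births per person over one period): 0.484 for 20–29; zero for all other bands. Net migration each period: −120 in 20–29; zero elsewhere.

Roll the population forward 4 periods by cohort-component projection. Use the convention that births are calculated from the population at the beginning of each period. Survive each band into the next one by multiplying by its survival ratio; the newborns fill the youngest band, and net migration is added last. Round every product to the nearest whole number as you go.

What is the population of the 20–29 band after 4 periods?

Numbering the groups 1..5 from youngest to oldest:
— Period 1 —
Births: 970 × 0.484 = 469
Group 2: 1230 × 0.97 = 1193
Group 3: 1640 × 0.948 = 1555
Group 4: 970 × 0.96 = 931
Group 5: 480 × 0.96 + 510 × 0.316 = 461 + 161 = 622
Net migration: Group 3 − 120 → 1435
Population now: 0–9=469, 10–19=1193, 20–29=1435, 30–39=931, 40+=622
— Period 2 —
Births: 1435 × 0.484 = 695
Group 2: 469 × 0.97 = 455
Group 3: 1193 × 0.948 = 1131
Group 4: 1435 × 0.96 = 1378
Group 5: 931 × 0.96 + 622 × 0.316 = 894 + 197 = 1091
Net migration: Group 3 − 120 → 1011
Population now: 0–9=695, 10–19=455, 20–29=1011, 30–39=1378, 40+=1091
— Period 3 —
Births: 1011 × 0.484 = 489
Group 2: 695 × 0.97 = 674
Group 3: 455 × 0.948 = 431
Group 4: 1011 × 0.96 = 971
Group 5: 1378 × 0.96 + 1091 × 0.316 = 1323 + 345 = 1668
Net migration: Group 3 − 120 → 311
Population now: 0–9=489, 10–19=674, 20–29=311, 30–39=971, 40+=1668
— Period 4 —
Births: 311 × 0.484 = 151
Group 2: 489 × 0.97 = 474
Group 3: 674 × 0.948 = 639
Group 4: 311 × 0.96 = 299
Group 5: 971 × 0.96 + 1668 × 0.316 = 932 + 527 = 1459
Net migration: Group 3 − 120 → 519
Population now: 0–9=151, 10–19=474, 20–29=519, 30–39=299, 40+=1459

519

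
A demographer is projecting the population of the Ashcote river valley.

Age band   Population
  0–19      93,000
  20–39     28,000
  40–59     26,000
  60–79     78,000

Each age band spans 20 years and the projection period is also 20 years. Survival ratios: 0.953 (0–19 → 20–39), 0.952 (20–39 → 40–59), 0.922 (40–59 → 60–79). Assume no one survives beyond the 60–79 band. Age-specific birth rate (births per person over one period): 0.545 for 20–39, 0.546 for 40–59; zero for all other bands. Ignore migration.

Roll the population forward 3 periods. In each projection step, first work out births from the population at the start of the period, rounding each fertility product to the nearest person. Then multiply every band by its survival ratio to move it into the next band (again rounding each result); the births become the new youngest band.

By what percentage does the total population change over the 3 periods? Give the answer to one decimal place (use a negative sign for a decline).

0.4

Call the groups 1 to 4, youngest first.
Period 1:
Births: 28000 × 0.545 = 15260 ; 26000 × 0.546 = 14196 — total 29456
Group 2: 93000 × 0.953 = 88629
Group 3: 28000 × 0.952 = 26656
Group 4: 26000 × 0.922 = 23972
Giving 29456 / 88629 / 26656 / 23972.
Period 2:
Births: 88629 × 0.545 = 48303 ; 26656 × 0.546 = 14554 — total 62857
Group 2: 29456 × 0.953 = 28072
Group 3: 88629 × 0.952 = 84375
Group 4: 26656 × 0.922 = 24577
Giving 62857 / 28072 / 84375 / 24577.
Period 3:
Births: 28072 × 0.545 = 15299 ; 84375 × 0.546 = 46069 — total 61368
Group 2: 62857 × 0.953 = 59903
Group 3: 28072 × 0.952 = 26725
Group 4: 84375 × 0.922 = 77794
Giving 61368 / 59903 / 26725 / 77794.
Total: 225000 → 225790; change = 790; percentage change = 0.4%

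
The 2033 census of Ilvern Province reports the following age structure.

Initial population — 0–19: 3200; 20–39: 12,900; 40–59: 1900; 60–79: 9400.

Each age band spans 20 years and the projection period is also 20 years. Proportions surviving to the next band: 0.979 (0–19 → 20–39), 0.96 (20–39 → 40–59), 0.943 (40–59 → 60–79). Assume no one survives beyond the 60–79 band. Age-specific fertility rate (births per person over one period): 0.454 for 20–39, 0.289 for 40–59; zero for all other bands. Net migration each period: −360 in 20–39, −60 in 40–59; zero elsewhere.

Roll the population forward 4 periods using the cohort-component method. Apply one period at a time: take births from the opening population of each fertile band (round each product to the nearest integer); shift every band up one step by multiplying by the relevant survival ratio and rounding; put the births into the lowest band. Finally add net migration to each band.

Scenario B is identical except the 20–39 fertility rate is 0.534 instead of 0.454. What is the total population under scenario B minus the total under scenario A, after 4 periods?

[period 1]
Births: 12900 × 0.454 = 5857  |  1900 × 0.289 = 549 ⇒ total 6406
20–39: 3200 × 0.979 = 3133
40–59: 12900 × 0.96 = 12384
60–79: 1900 × 0.943 = 1792
Net migration: 20–39 − 360 → 2773; 40–59 − 60 → 12324
Giving 6406 / 2773 / 12324 / 1792.
[period 2]
Births: 2773 × 0.454 = 1259  |  12324 × 0.289 = 3562 ⇒ total 4821
20–39: 6406 × 0.979 = 6271
40–59: 2773 × 0.96 = 2662
60–79: 12324 × 0.943 = 11622
Net migration: 20–39 − 360 → 5911; 40–59 − 60 → 2602
Giving 4821 / 5911 / 2602 / 11622.
[period 3]
Births: 5911 × 0.454 = 2684  |  2602 × 0.289 = 752 ⇒ total 3436
20–39: 4821 × 0.979 = 4720
40–59: 5911 × 0.96 = 5675
60–79: 2602 × 0.943 = 2454
Net migration: 20–39 − 360 → 4360; 40–59 − 60 → 5615
Giving 3436 / 4360 / 5615 / 2454.
[period 4]
Births: 4360 × 0.454 = 1979  |  5615 × 0.289 = 1623 ⇒ total 3602
20–39: 3436 × 0.979 = 3364
40–59: 4360 × 0.96 = 4186
60–79: 5615 × 0.943 = 5295
Net migration: 20–39 − 360 → 3004; 40–59 − 60 → 4126
Giving 3602 / 3004 / 4126 / 5295.
Scenario A total after 4 periods: 16027
Scenario B projection —
[period 1]
Births: 12900 × 0.534 = 6889  |  1900 × 0.289 = 549 ⇒ total 7438
20–39: 3200 × 0.979 = 3133
40–59: 12900 × 0.96 = 12384
60–79: 1900 × 0.943 = 1792
Net migration: 20–39 − 360 → 2773; 40–59 − 60 → 12324
Giving 7438 / 2773 / 12324 / 1792.
[period 2]
Births: 2773 × 0.534 = 1481  |  12324 × 0.289 = 3562 ⇒ total 5043
20–39: 7438 × 0.979 = 7282
40–59: 2773 × 0.96 = 2662
60–79: 12324 × 0.943 = 11622
Net migration: 20–39 − 360 → 6922; 40–59 − 60 → 2602
Giving 5043 / 6922 / 2602 / 11622.
[period 3]
Births: 6922 × 0.534 = 3696  |  2602 × 0.289 = 752 ⇒ total 4448
20–39: 5043 × 0.979 = 4937
40–59: 6922 × 0.96 = 6645
60–79: 2602 × 0.943 = 2454
Net migration: 20–39 − 360 → 4577; 40–59 − 60 → 6585
Giving 4448 / 4577 / 6585 / 2454.
[period 4]
Births: 4577 × 0.534 = 2444  |  6585 × 0.289 = 1903 ⇒ total 4347
20–39: 4448 × 0.979 = 4355
40–59: 4577 × 0.96 = 4394
60–79: 6585 × 0.943 = 6210
Net migration: 20–39 − 360 → 3995; 40–59 − 60 → 4334
Giving 4347 / 3995 / 4334 / 6210.
Scenario B total after 4 periods: 18886
Difference B − A = 18886 − 16027 = 2859

2859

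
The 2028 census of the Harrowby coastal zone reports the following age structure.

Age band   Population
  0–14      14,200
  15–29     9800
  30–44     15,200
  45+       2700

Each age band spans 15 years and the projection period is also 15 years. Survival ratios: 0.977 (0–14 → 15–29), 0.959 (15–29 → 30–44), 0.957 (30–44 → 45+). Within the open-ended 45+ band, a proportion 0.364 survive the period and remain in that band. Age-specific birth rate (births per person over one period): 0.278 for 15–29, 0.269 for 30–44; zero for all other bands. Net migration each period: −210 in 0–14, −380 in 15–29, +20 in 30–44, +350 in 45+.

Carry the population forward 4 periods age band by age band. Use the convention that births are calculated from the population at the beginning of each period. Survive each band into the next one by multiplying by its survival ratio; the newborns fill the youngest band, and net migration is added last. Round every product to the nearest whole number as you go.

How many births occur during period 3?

(Bands numbered youngest = 1 to oldest = 4.)
[period 1]
Births: 9800 * 0.278 = 2724 ; 15200 * 0.269 = 4089 ⇒ total 6813
Band 2: 14200 * 0.977 = 13873
Band 3: 9800 * 0.959 = 9398
Band 4: 15200 * 0.957 + 2700 * 0.364 = 14546 + 983 = 15529
Net migration: Band 1 − 210 → 6603; Band 2 − 380 → 13493; Band 3 + 20 → 9418; Band 4 + 350 → 15879
End of period: [6603, 13493, 9418, 15879]
[period 2]
Births: 13493 * 0.278 = 3751 ; 9418 * 0.269 = 2533 ⇒ total 6284
Band 2: 6603 * 0.977 = 6451
Band 3: 13493 * 0.959 = 12940
Band 4: 9418 * 0.957 + 15879 * 0.364 = 9013 + 5780 = 14793
Net migration: Band 1 − 210 → 6074; Band 2 − 380 → 6071; Band 3 + 20 → 12960; Band 4 + 350 → 15143
End of period: [6074, 6071, 12960, 15143]
[period 3]
Births: 6071 * 0.278 = 1688 ; 12960 * 0.269 = 3486 ⇒ total 5174
Band 2: 6074 * 0.977 = 5934
Band 3: 6071 * 0.959 = 5822
Band 4: 12960 * 0.957 + 15143 * 0.364 = 12403 + 5512 = 17915
Net migration: Band 1 − 210 → 4964; Band 2 − 380 → 5554; Band 3 + 20 → 5842; Band 4 + 350 → 18265
End of period: [4964, 5554, 5842, 18265]

5174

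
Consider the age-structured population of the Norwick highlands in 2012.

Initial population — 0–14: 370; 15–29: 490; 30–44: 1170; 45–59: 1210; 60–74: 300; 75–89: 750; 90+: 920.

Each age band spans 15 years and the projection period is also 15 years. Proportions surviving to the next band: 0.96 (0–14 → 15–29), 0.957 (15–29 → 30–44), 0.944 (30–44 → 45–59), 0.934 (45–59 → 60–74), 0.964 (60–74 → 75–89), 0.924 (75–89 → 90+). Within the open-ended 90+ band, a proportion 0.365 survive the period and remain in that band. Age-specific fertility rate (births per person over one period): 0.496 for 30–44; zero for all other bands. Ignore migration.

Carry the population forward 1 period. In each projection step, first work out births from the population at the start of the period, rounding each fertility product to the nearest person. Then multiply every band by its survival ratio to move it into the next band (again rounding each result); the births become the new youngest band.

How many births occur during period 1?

Call the bands 1 to 7, youngest first.
After projecting period 1:
Births: 1170 × 0.496 = 580
Band 2: 370 × 0.96 = 355
Band 3: 490 × 0.957 = 469
Band 4: 1170 × 0.944 = 1104
Band 5: 1210 × 0.934 = 1130
Band 6: 300 × 0.964 = 289
Band 7: 750 × 0.924 + 920 × 0.365 = 693 + 336 = 1029
Population now: 0–14=580, 15–29=355, 30–44=469, 45–59=1104, 60–74=1130, 75–89=289, 90+=1029

580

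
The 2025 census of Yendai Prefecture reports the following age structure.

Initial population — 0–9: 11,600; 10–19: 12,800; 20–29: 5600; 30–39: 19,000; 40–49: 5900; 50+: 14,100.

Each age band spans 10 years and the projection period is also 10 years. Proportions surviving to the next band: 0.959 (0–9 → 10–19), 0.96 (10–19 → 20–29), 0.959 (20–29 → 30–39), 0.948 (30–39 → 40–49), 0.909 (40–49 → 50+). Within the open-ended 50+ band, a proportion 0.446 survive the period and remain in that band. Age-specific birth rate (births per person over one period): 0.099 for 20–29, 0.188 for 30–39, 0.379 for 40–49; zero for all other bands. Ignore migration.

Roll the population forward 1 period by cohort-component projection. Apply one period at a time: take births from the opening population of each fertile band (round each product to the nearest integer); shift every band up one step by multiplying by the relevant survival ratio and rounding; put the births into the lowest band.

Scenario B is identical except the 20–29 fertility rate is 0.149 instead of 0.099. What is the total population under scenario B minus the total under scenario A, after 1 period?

280

Numbering the groups 1..6 from youngest to oldest:
[period 1]
Births: 5600 × 0.099 = 554, 19000 × 0.188 = 3572, 5900 × 0.379 = 2236 ⇒ total 6362
Group 2: 11600 × 0.959 = 11124
Group 3: 12800 × 0.96 = 12288
Group 4: 5600 × 0.959 = 5370
Group 5: 19000 × 0.948 = 18012
Group 6: 5900 × 0.909 + 14100 × 0.446 = 5363 + 6289 = 11652
Population now: 0–9=6362, 10–19=11124, 20–29=12288, 30–39=5370, 40–49=18012, 50+=11652
Scenario A total after 1 period: 64808
Scenario B projection —
[period 1]
Births: 5600 × 0.149 = 834, 19000 × 0.188 = 3572, 5900 × 0.379 = 2236 ⇒ total 6642
Group 2: 11600 × 0.959 = 11124
Group 3: 12800 × 0.96 = 12288
Group 4: 5600 × 0.959 = 5370
Group 5: 19000 × 0.948 = 18012
Group 6: 5900 × 0.909 + 14100 × 0.446 = 5363 + 6289 = 11652
Population now: 0–9=6642, 10–19=11124, 20–29=12288, 30–39=5370, 40–49=18012, 50+=11652
Scenario B total after 1 period: 65088
Difference B − A = 65088 − 64808 = 280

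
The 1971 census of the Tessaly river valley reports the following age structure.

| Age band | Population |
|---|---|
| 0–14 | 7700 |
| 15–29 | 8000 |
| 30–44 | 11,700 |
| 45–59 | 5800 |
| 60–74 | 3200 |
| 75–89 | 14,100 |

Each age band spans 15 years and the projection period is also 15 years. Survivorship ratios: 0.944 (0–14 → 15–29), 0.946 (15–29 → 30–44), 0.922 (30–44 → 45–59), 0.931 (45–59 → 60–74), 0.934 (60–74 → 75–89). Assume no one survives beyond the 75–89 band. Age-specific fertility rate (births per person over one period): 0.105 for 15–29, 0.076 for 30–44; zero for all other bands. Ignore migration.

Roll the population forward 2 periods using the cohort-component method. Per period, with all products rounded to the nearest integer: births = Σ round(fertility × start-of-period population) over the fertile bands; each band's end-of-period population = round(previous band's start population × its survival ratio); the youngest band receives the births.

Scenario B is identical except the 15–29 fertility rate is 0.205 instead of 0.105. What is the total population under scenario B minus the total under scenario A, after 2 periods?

[period 1]
Births: 8000 × 0.105 = 840, 11700 × 0.076 = 889 → total 1729
15–29: 7700 × 0.944 = 7269
30–44: 8000 × 0.946 = 7568
45–59: 11700 × 0.922 = 10787
60–74: 5800 × 0.931 = 5400
75–89: 3200 × 0.934 = 2989
End of period: [1729, 7269, 7568, 10787, 5400, 2989]
[period 2]
Births: 7269 × 0.105 = 763, 7568 × 0.076 = 575 → total 1338
15–29: 1729 × 0.944 = 1632
30–44: 7269 × 0.946 = 6876
45–59: 7568 × 0.922 = 6978
60–74: 10787 × 0.931 = 10043
75–89: 5400 × 0.934 = 5044
End of period: [1338, 1632, 6876, 6978, 10043, 5044]
Scenario A total after 2 periods: 31911
Scenario B projection —
[period 1]
Births: 8000 × 0.205 = 1640, 11700 × 0.076 = 889 → total 2529
15–29: 7700 × 0.944 = 7269
30–44: 8000 × 0.946 = 7568
45–59: 11700 × 0.922 = 10787
60–74: 5800 × 0.931 = 5400
75–89: 3200 × 0.934 = 2989
End of period: [2529, 7269, 7568, 10787, 5400, 2989]
[period 2]
Births: 7269 × 0.205 = 1490, 7568 × 0.076 = 575 → total 2065
15–29: 2529 × 0.944 = 2387
30–44: 7269 × 0.946 = 6876
45–59: 7568 × 0.922 = 6978
60–74: 10787 × 0.931 = 10043
75–89: 5400 × 0.934 = 5044
End of period: [2065, 2387, 6876, 6978, 10043, 5044]
Scenario B total after 2 periods: 33393
Difference B − A = 33393 − 31911 = 1482

1482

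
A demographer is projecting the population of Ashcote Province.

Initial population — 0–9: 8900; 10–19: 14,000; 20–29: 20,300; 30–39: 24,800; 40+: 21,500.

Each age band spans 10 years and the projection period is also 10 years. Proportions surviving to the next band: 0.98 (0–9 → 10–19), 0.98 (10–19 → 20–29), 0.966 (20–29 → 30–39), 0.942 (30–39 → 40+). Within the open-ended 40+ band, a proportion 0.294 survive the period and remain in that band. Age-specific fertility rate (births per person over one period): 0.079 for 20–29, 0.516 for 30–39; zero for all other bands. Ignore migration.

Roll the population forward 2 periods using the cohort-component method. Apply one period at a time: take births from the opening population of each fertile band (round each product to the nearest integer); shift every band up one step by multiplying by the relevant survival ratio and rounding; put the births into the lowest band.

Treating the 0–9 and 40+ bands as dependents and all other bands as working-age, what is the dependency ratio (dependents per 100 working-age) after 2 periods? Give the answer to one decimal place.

Let band 1 be 0–9 through band 5 = 40+.
After projecting period 1:
Births: 20300 * 0.079 = 1604  |  24800 * 0.516 = 12797 — total 14401
Band 2: 8900 * 0.98 = 8722
Band 3: 14000 * 0.98 = 13720
Band 4: 20300 * 0.966 = 19610
Band 5: 24800 * 0.942 + 21500 * 0.294 = 23362 + 6321 = 29683
→ [14401, 8722, 13720, 19610, 29683]
After projecting period 2:
Births: 13720 * 0.079 = 1084  |  19610 * 0.516 = 10119 — total 11203
Band 2: 14401 * 0.98 = 14113
Band 3: 8722 * 0.98 = 8548
Band 4: 13720 * 0.966 = 13254
Band 5: 19610 * 0.942 + 29683 * 0.294 = 18473 + 8727 = 27200
→ [11203, 14113, 8548, 13254, 27200]
Dependents (band 0–9 + band 40+) = 11203 + 27200 = 38403; working-age = 35915; ratio = 38403/35915 × 100 = 106.9

106.9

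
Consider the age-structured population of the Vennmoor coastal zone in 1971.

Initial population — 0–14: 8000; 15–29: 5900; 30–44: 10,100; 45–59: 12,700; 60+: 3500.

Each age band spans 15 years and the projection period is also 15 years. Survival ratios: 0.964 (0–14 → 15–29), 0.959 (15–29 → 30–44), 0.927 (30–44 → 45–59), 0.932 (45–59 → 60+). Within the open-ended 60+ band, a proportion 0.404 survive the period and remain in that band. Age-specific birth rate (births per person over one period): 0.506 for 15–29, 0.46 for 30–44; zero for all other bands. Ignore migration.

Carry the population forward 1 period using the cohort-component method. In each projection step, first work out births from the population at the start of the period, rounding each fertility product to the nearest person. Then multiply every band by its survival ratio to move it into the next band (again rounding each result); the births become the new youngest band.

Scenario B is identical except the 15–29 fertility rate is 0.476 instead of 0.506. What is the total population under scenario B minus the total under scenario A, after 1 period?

-177

Call the groups 1 to 5, youngest first.
[period 1]
Births: 5900 × 0.506 = 2985, 10100 × 0.46 = 4646 ⇒ total 7631
Group 2: 8000 × 0.964 = 7712
Group 3: 5900 × 0.959 = 5658
Group 4: 10100 × 0.927 = 9363
Group 5: 12700 × 0.932 + 3500 × 0.404 = 11836 + 1414 = 13250
→ [7631, 7712, 5658, 9363, 13250]
Scenario A total after 1 period: 43614
Scenario B projection —
[period 1]
Births: 5900 × 0.476 = 2808, 10100 × 0.46 = 4646 ⇒ total 7454
Group 2: 8000 × 0.964 = 7712
Group 3: 5900 × 0.959 = 5658
Group 4: 10100 × 0.927 = 9363
Group 5: 12700 × 0.932 + 3500 × 0.404 = 11836 + 1414 = 13250
→ [7454, 7712, 5658, 9363, 13250]
Scenario B total after 1 period: 43437
Difference B − A = 43437 − 43614 = -177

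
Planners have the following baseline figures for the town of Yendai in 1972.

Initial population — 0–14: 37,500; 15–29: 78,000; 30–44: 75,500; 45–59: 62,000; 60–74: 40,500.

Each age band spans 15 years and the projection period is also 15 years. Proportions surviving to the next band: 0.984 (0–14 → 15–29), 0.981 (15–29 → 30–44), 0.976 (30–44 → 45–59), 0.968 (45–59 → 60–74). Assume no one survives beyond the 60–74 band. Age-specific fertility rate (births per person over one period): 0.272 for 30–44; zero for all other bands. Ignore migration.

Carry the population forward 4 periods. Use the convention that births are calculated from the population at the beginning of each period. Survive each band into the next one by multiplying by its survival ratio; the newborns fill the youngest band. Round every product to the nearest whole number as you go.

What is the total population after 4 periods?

Period 1:
Births: 75500 × 0.272 = 20536
15–29: 37500 × 0.984 = 36900
30–44: 78000 × 0.981 = 76518
45–59: 75500 × 0.976 = 73688
60–74: 62000 × 0.968 = 60016
Population now: 0–14=20536, 15–29=36900, 30–44=76518, 45–59=73688, 60–74=60016
Period 2:
Births: 76518 × 0.272 = 20813
15–29: 20536 × 0.984 = 20207
30–44: 36900 × 0.981 = 36199
45–59: 76518 × 0.976 = 74682
60–74: 73688 × 0.968 = 71330
Population now: 0–14=20813, 15–29=20207, 30–44=36199, 45–59=74682, 60–74=71330
Period 3:
Births: 36199 × 0.272 = 9846
15–29: 20813 × 0.984 = 20480
30–44: 20207 × 0.981 = 19823
45–59: 36199 × 0.976 = 35330
60–74: 74682 × 0.968 = 72292
Population now: 0–14=9846, 15–29=20480, 30–44=19823, 45–59=35330, 60–74=72292
Period 4:
Births: 19823 × 0.272 = 5392
15–29: 9846 × 0.984 = 9688
30–44: 20480 × 0.981 = 20091
45–59: 19823 × 0.976 = 19347
60–74: 35330 × 0.968 = 34199
Population now: 0–14=5392, 15–29=9688, 30–44=20091, 45–59=19347, 60–74=34199
Total after period 4: 5392 + 9688 + 20091 + 19347 + 34199 = 88717

88717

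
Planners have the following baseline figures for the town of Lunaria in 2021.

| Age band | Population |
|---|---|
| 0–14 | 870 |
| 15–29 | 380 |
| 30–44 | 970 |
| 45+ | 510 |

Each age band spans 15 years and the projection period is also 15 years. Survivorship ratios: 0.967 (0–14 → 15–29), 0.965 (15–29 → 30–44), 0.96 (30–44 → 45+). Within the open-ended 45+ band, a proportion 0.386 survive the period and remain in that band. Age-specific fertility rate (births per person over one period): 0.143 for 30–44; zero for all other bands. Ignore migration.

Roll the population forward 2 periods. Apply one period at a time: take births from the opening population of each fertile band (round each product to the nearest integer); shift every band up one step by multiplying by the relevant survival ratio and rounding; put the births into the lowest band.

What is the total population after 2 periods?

Numbering the bands 1..4 from youngest to oldest:
[period 1]
Births: 970 * 0.143 = 139
Band 2: 870 * 0.967 = 841
Band 3: 380 * 0.965 = 367
Band 4: 970 * 0.96 + 510 * 0.386 = 931 + 197 = 1128
End of period: [139, 841, 367, 1128]
[period 2]
Births: 367 * 0.143 = 52
Band 2: 139 * 0.967 = 134
Band 3: 841 * 0.965 = 812
Band 4: 367 * 0.96 + 1128 * 0.386 = 352 + 435 = 787
End of period: [52, 134, 812, 787]
Total after period 2: 52 + 134 + 812 + 787 = 1785

1785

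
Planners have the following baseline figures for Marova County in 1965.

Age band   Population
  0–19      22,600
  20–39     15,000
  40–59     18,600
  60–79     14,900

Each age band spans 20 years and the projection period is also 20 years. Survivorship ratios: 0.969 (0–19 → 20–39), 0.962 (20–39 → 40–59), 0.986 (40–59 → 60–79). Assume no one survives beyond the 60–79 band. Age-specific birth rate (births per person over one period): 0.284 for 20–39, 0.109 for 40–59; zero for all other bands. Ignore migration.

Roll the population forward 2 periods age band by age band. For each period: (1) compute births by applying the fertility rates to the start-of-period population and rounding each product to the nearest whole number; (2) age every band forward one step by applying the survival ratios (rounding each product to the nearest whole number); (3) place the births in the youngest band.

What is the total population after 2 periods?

Numbering the groups 1..4 from youngest to oldest:
Period 1.
Births: 15000 × 0.284 = 4260  |  18600 × 0.109 = 2027 ⇒ total 6287
Group 2: 22600 × 0.969 = 21899
Group 3: 15000 × 0.962 = 14430
Group 4: 18600 × 0.986 = 18340
Giving 6287 / 21899 / 14430 / 18340.
Period 2.
Births: 21899 × 0.284 = 6219  |  14430 × 0.109 = 1573 ⇒ total 7792
Group 2: 6287 × 0.969 = 6092
Group 3: 21899 × 0.962 = 21067
Group 4: 14430 × 0.986 = 14228
Giving 7792 / 6092 / 21067 / 14228.
Total after period 2: 7792 + 6092 + 21067 + 14228 = 49179

49179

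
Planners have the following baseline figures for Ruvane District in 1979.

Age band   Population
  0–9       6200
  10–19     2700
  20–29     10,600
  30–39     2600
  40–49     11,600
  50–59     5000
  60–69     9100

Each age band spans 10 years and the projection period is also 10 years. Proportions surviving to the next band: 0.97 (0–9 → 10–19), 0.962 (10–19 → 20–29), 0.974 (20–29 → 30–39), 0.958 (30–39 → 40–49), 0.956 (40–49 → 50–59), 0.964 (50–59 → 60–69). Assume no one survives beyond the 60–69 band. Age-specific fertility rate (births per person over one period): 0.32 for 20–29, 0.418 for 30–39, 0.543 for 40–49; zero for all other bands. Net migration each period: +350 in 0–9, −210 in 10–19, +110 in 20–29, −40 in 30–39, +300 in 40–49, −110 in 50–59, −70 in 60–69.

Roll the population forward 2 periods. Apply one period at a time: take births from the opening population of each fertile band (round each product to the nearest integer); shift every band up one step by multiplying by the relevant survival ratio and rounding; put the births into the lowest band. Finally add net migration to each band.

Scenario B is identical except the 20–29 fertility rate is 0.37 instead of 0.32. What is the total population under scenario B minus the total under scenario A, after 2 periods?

650

Let band 1 be 0–9 through band 7 = 60–69.
Period 1.
Births: 10600 × 0.32 = 3392  |  2600 × 0.418 = 1087  |  11600 × 0.543 = 6299 — total 10778
Band 2: 6200 × 0.97 = 6014
Band 3: 2700 × 0.962 = 2597
Band 4: 10600 × 0.974 = 10324
Band 5: 2600 × 0.958 = 2491
Band 6: 11600 × 0.956 = 11090
Band 7: 5000 × 0.964 = 4820
Net migration: Band 1 + 350 → 11128; Band 2 − 210 → 5804; Band 3 + 110 → 2707; Band 4 − 40 → 10284; Band 5 + 300 → 2791; Band 6 − 110 → 10980; Band 7 − 70 → 4750
Population now: 0–9=11128, 10–19=5804, 20–29=2707, 30–39=10284, 40–49=2791, 50–59=10980, 60–69=4750
Period 2.
Births: 2707 × 0.32 = 866  |  10284 × 0.418 = 4299  |  2791 × 0.543 = 1516 — total 6681
Band 2: 11128 × 0.97 = 10794
Band 3: 5804 × 0.962 = 5583
Band 4: 2707 × 0.974 = 2637
Band 5: 10284 × 0.958 = 9852
Band 6: 2791 × 0.956 = 2668
Band 7: 10980 × 0.964 = 10585
Net migration: Band 1 + 350 → 7031; Band 2 − 210 → 10584; Band 3 + 110 → 5693; Band 4 − 40 → 2597; Band 5 + 300 → 10152; Band 6 − 110 → 2558; Band 7 − 70 → 10515
Population now: 0–9=7031, 10–19=10584, 20–29=5693, 30–39=2597, 40–49=10152, 50–59=2558, 60–69=10515
Scenario A total after 2 periods: 49130
Scenario B projection —
Period 1.
Births: 10600 × 0.37 = 3922  |  2600 × 0.418 = 1087  |  11600 × 0.543 = 6299 — total 11308
Band 2: 6200 × 0.97 = 6014
Band 3: 2700 × 0.962 = 2597
Band 4: 10600 × 0.974 = 10324
Band 5: 2600 × 0.958 = 2491
Band 6: 11600 × 0.956 = 11090
Band 7: 5000 × 0.964 = 4820
Net migration: Band 1 + 350 → 11658; Band 2 − 210 → 5804; Band 3 + 110 → 2707; Band 4 − 40 → 10284; Band 5 + 300 → 2791; Band 6 − 110 → 10980; Band 7 − 70 → 4750
Population now: 0–9=11658, 10–19=5804, 20–29=2707, 30–39=10284, 40–49=2791, 50–59=10980, 60–69=4750
Period 2.
Births: 2707 × 0.37 = 1002  |  10284 × 0.418 = 4299  |  2791 × 0.543 = 1516 — total 6817
Band 2: 11658 × 0.97 = 11308
Band 3: 5804 × 0.962 = 5583
Band 4: 2707 × 0.974 = 2637
Band 5: 10284 × 0.958 = 9852
Band 6: 2791 × 0.956 = 2668
Band 7: 10980 × 0.964 = 10585
Net migration: Band 1 + 350 → 7167; Band 2 − 210 → 11098; Band 3 + 110 → 5693; Band 4 − 40 → 2597; Band 5 + 300 → 10152; Band 6 − 110 → 2558; Band 7 − 70 → 10515
Population now: 0–9=7167, 10–19=11098, 20–29=5693, 30–39=2597, 40–49=10152, 50–59=2558, 60–69=10515
Scenario B total after 2 periods: 49780
Difference B − A = 49780 − 49130 = 650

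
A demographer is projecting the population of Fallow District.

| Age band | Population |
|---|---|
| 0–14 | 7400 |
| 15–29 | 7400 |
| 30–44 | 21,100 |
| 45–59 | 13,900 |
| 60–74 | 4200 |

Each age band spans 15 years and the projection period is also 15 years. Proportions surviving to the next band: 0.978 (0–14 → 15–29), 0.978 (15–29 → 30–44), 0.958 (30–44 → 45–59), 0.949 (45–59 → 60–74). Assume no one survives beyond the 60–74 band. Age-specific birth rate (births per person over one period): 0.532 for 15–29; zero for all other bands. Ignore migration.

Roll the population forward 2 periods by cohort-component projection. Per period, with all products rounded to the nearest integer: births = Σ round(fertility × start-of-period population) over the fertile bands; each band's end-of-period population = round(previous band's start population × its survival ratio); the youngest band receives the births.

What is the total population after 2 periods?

40894

Call the groups 1 to 5, youngest first.
Period 1:
Births: 7400 × 0.532 = 3937
Group 2: 7400 × 0.978 = 7237
Group 3: 7400 × 0.978 = 7237
Group 4: 21100 × 0.958 = 20214
Group 5: 13900 × 0.949 = 13191
Population now: 0–14=3937, 15–29=7237, 30–44=7237, 45–59=20214, 60–74=13191
Period 2:
Births: 7237 × 0.532 = 3850
Group 2: 3937 × 0.978 = 3850
Group 3: 7237 × 0.978 = 7078
Group 4: 7237 × 0.958 = 6933
Group 5: 20214 × 0.949 = 19183
Population now: 0–14=3850, 15–29=3850, 30–44=7078, 45–59=6933, 60–74=19183
Total after period 2: 3850 + 3850 + 7078 + 6933 + 19183 = 40894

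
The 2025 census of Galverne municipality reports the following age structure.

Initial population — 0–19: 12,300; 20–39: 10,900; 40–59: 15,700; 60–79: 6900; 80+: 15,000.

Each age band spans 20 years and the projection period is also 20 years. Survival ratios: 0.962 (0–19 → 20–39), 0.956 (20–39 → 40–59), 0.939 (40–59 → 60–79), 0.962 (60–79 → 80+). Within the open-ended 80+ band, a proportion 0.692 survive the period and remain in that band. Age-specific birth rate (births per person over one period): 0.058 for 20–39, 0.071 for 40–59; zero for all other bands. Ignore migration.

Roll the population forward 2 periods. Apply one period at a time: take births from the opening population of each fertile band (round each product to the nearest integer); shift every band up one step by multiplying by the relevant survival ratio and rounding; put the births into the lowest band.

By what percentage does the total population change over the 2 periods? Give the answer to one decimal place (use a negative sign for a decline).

-17.5

[period 1]
Births: 10900 * 0.058 = 632 ; 15700 * 0.071 = 1115 → 1747
20–39: 12300 * 0.962 = 11833
40–59: 10900 * 0.956 = 10420
60–79: 15700 * 0.939 = 14742
80+: 6900 * 0.962 + 15000 * 0.692 = 6638 + 10380 = 17018
Giving 1747 / 11833 / 10420 / 14742 / 17018.
[period 2]
Births: 11833 * 0.058 = 686 ; 10420 * 0.071 = 740 → 1426
20–39: 1747 * 0.962 = 1681
40–59: 11833 * 0.956 = 11312
60–79: 10420 * 0.939 = 9784
80+: 14742 * 0.962 + 17018 * 0.692 = 14182 + 11776 = 25958
Giving 1426 / 1681 / 11312 / 9784 / 25958.
Total: 60800 → 50161; change = -10639; percentage change = -17.5%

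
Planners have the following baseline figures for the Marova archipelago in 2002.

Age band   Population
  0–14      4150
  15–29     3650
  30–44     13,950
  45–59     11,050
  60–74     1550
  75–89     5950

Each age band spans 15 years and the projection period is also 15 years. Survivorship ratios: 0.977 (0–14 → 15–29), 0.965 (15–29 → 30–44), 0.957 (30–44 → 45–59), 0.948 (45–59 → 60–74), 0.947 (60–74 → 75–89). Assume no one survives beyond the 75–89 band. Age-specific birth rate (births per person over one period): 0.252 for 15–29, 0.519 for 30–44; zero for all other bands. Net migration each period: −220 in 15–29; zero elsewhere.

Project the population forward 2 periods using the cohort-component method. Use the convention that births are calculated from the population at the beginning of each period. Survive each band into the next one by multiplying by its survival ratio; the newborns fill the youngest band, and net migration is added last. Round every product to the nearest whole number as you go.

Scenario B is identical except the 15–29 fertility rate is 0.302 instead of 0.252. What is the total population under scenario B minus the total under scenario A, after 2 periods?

370

Period 1:
Births: 3650 × 0.252 = 920, 13950 × 0.519 = 7240 → 8160
15–29: 4150 × 0.977 = 4055
30–44: 3650 × 0.965 = 3522
45–59: 13950 × 0.957 = 13350
60–74: 11050 × 0.948 = 10475
75–89: 1550 × 0.947 = 1468
Net migration: 15–29 − 220 → 3835
Population now: 0–14=8160, 15–29=3835, 30–44=3522, 45–59=13350, 60–74=10475, 75–89=1468
Period 2:
Births: 3835 × 0.252 = 966, 3522 × 0.519 = 1828 → 2794
15–29: 8160 × 0.977 = 7972
30–44: 3835 × 0.965 = 3701
45–59: 3522 × 0.957 = 3371
60–74: 13350 × 0.948 = 12656
75–89: 10475 × 0.947 = 9920
Net migration: 15–29 − 220 → 7752
Population now: 0–14=2794, 15–29=7752, 30–44=3701, 45–59=3371, 60–74=12656, 75–89=9920
Scenario A total after 2 periods: 40194
Scenario B projection —
Period 1:
Births: 3650 × 0.302 = 1102, 13950 × 0.519 = 7240 → 8342
15–29: 4150 × 0.977 = 4055
30–44: 3650 × 0.965 = 3522
45–59: 13950 × 0.957 = 13350
60–74: 11050 × 0.948 = 10475
75–89: 1550 × 0.947 = 1468
Net migration: 15–29 − 220 → 3835
Population now: 0–14=8342, 15–29=3835, 30–44=3522, 45–59=13350, 60–74=10475, 75–89=1468
Period 2:
Births: 3835 × 0.302 = 1158, 3522 × 0.519 = 1828 → 2986
15–29: 8342 × 0.977 = 8150
30–44: 3835 × 0.965 = 3701
45–59: 3522 × 0.957 = 3371
60–74: 13350 × 0.948 = 12656
75–89: 10475 × 0.947 = 9920
Net migration: 15–29 − 220 → 7930
Population now: 0–14=2986, 15–29=7930, 30–44=3701, 45–59=3371, 60–74=12656, 75–89=9920
Scenario B total after 2 periods: 40564
Difference B − A = 40564 − 40194 = 370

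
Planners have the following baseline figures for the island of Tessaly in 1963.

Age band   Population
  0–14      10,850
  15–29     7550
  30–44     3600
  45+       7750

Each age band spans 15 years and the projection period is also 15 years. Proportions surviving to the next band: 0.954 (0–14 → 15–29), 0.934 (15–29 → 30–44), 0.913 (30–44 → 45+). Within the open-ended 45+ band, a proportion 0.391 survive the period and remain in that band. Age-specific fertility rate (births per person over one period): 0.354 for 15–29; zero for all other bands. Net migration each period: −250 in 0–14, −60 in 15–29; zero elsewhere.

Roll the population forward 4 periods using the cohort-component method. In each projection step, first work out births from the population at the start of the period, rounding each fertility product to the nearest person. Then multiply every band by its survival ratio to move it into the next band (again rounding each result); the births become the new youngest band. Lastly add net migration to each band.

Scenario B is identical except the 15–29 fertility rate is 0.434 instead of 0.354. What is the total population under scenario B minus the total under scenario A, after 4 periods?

[period 1]
Births: 7550 × 0.354 = 2673
15–29: 10850 × 0.954 = 10351
30–44: 7550 × 0.934 = 7052
45+: 3600 × 0.913 + 7750 × 0.391 = 3287 + 3030 = 6317
Net migration: 0–14 − 250 → 2423; 15–29 − 60 → 10291
→ [2423, 10291, 7052, 6317]
[period 2]
Births: 10291 × 0.354 = 3643
15–29: 2423 × 0.954 = 2312
30–44: 10291 × 0.934 = 9612
45+: 7052 × 0.913 + 6317 × 0.391 = 6438 + 2470 = 8908
Net migration: 0–14 − 250 → 3393; 15–29 − 60 → 2252
→ [3393, 2252, 9612, 8908]
[period 3]
Births: 2252 × 0.354 = 797
15–29: 3393 × 0.954 = 3237
30–44: 2252 × 0.934 = 2103
45+: 9612 × 0.913 + 8908 × 0.391 = 8776 + 3483 = 12259
Net migration: 0–14 − 250 → 547; 15–29 − 60 → 3177
→ [547, 3177, 2103, 12259]
[period 4]
Births: 3177 × 0.354 = 1125
15–29: 547 × 0.954 = 522
30–44: 3177 × 0.934 = 2967
45+: 2103 × 0.913 + 12259 × 0.391 = 1920 + 4793 = 6713
Net migration: 0–14 − 250 → 875; 15–29 − 60 → 462
→ [875, 462, 2967, 6713]
Scenario A total after 4 periods: 11017
Scenario B projection —
[period 1]
Births: 7550 × 0.434 = 3277
15–29: 10850 × 0.954 = 10351
30–44: 7550 × 0.934 = 7052
45+: 3600 × 0.913 + 7750 × 0.391 = 3287 + 3030 = 6317
Net migration: 0–14 − 250 → 3027; 15–29 − 60 → 10291
→ [3027, 10291, 7052, 6317]
[period 2]
Births: 10291 × 0.434 = 4466
15–29: 3027 × 0.954 = 2888
30–44: 10291 × 0.934 = 9612
45+: 7052 × 0.913 + 6317 × 0.391 = 6438 + 2470 = 8908
Net migration: 0–14 − 250 → 4216; 15–29 − 60 → 2828
→ [4216, 2828, 9612, 8908]
[period 3]
Births: 2828 × 0.434 = 1227
15–29: 4216 × 0.954 = 4022
30–44: 2828 × 0.934 = 2641
45+: 9612 × 0.913 + 8908 × 0.391 = 8776 + 3483 = 12259
Net migration: 0–14 − 250 → 977; 15–29 − 60 → 3962
→ [977, 3962, 2641, 12259]
[period 4]
Births: 3962 × 0.434 = 1720
15–29: 977 × 0.954 = 932
30–44: 3962 × 0.934 = 3701
45+: 2641 × 0.913 + 12259 × 0.391 = 2411 + 4793 = 7204
Net migration: 0–14 − 250 → 1470; 15–29 − 60 → 872
→ [1470, 872, 3701, 7204]
Scenario B total after 4 periods: 13247
Difference B − A = 13247 − 11017 = 2230

2230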